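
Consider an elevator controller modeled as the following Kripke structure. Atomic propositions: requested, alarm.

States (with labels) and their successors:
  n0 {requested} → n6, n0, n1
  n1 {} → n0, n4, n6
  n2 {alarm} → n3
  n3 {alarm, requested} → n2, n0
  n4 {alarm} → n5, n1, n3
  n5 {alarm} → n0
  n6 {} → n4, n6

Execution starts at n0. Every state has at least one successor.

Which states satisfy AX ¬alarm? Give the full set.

States satisfying ¬alarm: {n0, n1, n6}.
States satisfying AX ¬alarm: {n0, n5}.

{n0, n5}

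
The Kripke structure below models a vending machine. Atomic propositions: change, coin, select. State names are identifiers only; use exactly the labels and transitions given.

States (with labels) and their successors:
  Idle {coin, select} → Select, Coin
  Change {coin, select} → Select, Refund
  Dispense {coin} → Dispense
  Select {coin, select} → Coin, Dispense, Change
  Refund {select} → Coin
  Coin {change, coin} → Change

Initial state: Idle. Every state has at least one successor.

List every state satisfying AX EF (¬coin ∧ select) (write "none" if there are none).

{Idle, Change, Refund, Coin}

States satisfying EF (¬coin ∧ select): {Idle, Change, Select, Refund, Coin}.
States satisfying AX EF (¬coin ∧ select): {Idle, Change, Refund, Coin}.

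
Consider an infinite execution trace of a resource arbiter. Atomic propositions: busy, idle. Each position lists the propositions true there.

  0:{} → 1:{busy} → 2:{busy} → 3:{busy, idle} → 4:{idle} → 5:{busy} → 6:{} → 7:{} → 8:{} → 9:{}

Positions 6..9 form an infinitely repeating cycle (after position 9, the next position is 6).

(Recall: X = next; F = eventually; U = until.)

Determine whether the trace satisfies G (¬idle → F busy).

Violated

¬idle → F busy must hold at every position from 0 onward. It fails at position 6, so G (¬idle → F busy) is false.
Positions where ¬idle holds: 0, 1, 2, 5, 6, 7, 8, 9.
Check F busy at each: 0→ok, 1→ok, 2→ok, 5→ok, 6→fails, 7→fails, 8→fails, 9→fails.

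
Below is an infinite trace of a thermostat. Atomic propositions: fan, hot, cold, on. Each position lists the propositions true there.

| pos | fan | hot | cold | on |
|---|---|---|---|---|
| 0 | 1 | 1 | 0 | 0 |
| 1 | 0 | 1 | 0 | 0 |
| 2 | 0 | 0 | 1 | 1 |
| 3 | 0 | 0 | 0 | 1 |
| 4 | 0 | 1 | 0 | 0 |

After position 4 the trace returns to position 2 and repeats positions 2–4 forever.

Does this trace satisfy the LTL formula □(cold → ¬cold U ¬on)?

cold → ¬cold U ¬on must hold at every position from 0 onward. It fails at position 2, so □(cold → ¬cold U ¬on) is false.
Positions where cold holds: 2.
Check ¬cold U ¬on at each: 2→fails.

Does not hold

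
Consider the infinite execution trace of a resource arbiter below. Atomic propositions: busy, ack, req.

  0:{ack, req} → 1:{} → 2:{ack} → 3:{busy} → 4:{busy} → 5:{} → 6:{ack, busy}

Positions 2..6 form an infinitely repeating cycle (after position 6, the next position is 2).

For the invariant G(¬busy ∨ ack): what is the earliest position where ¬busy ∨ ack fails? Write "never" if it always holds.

Check ¬busy ∨ ack at each position in order: 0 ✓, 1 ✓, 2 ✓.
At position 3 the labels are {busy}, so ¬busy ∨ ack is false there. This is the first violation.

3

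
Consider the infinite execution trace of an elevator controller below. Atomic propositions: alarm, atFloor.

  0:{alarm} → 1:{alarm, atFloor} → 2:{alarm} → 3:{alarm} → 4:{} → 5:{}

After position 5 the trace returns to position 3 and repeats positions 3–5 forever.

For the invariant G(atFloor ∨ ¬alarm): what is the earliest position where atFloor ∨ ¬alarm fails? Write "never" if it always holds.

0

At position 0 the labels are {alarm}, so atFloor ∨ ¬alarm is false there. This is the first violation.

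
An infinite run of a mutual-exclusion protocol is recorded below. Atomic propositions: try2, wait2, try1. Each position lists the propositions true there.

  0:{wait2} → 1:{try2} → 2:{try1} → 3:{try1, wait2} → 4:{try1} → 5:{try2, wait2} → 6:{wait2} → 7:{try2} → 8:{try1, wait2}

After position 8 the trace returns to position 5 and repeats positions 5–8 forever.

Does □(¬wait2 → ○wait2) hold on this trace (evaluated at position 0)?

Violated

¬wait2 → ○wait2 must hold at every position from 0 onward. It fails at position 1, so □(¬wait2 → ○wait2) is false.
Positions where ¬wait2 holds: 1, 2, 4, 7.
Check ○wait2 at each: 1→fails, 2→ok, 4→ok, 7→ok.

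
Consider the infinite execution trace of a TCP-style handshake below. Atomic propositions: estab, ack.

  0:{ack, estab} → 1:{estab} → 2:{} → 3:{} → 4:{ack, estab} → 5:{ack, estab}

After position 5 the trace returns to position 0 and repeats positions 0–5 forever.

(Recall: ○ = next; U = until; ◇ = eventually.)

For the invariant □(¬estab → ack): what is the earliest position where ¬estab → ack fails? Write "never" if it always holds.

2

Check ¬estab → ack at each position in order: 0 ✓, 1 ✓.
At position 2 the labels are {}, so ¬estab → ack is false there. This is the first violation.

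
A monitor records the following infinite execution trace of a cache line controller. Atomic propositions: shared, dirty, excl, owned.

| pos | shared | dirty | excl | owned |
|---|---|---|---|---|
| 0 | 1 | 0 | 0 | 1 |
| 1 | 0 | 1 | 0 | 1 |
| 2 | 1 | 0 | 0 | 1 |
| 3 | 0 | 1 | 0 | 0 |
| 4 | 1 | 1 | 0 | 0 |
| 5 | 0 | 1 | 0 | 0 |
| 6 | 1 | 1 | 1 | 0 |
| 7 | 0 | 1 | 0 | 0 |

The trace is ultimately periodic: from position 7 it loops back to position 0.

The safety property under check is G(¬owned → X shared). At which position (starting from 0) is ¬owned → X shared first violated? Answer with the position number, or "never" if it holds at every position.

4

Check ¬owned → X shared at each position in order: 0 ✓, 1 ✓, 2 ✓, 3 ✓.
At position 4 the labels are {dirty, shared} and the next position 5 has {dirty}, so ¬owned → X shared is false there. This is the first violation.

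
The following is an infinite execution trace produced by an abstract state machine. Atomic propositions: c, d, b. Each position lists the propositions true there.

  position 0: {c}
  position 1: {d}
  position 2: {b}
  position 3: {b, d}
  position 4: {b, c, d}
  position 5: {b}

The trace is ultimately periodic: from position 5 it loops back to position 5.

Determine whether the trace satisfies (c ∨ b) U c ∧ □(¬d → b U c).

Does not hold

Walking from position 0: c first holds at position 0, and c ∨ b holds at every earlier position along the way, so (c ∨ b) U c holds.
¬d → b U c must hold at every position from 0 onward. It fails at position 5, so □(¬d → b U c) is false.
Positions where ¬d holds: 0, 2, 5.
Check b U c at each: 0→ok, 2→ok, 5→fails.
At position 0: (c ∨ b) U c is true; □(¬d → b U c) is false; so (c ∨ b) U c ∧ □(¬d → b U c) is false.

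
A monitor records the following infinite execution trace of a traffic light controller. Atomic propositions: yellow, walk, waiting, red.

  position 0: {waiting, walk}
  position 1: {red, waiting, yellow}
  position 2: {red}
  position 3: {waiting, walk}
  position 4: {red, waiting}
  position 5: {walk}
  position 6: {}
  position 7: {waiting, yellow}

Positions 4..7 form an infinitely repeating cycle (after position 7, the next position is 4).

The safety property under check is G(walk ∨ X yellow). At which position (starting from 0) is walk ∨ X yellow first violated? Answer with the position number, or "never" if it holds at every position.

Check walk ∨ X yellow at each position in order: 0 ✓.
At position 1 the labels are {red, waiting, yellow} and the next position 2 has {red}, so walk ∨ X yellow is false there. This is the first violation.

1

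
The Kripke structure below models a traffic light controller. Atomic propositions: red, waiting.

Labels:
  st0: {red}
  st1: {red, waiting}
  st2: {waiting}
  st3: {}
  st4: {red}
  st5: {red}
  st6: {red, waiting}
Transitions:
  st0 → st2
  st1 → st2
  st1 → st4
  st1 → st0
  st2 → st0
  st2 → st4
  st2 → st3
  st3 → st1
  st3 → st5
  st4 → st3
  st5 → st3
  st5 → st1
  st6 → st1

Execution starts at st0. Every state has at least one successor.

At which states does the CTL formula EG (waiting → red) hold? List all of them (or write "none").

{st1, st3, st4, st5, st6}

States satisfying waiting → red: {st0, st1, st3, st4, st5, st6}.
States satisfying EG (waiting → red): {st1, st3, st4, st5, st6}.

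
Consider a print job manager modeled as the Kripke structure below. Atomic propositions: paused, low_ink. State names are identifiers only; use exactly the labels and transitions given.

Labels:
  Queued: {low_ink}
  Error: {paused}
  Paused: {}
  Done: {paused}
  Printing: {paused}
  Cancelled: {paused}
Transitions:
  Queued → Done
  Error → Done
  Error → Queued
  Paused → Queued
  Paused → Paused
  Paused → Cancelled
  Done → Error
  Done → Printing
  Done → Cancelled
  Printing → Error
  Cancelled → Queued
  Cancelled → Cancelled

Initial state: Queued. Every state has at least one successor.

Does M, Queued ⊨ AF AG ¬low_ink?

No

States satisfying AG ¬low_ink: ∅.
States satisfying AF AG ¬low_ink: ∅.
There is a path from Queued along which AG ¬low_ink never holds.
Queued ∉ Sat(AF AG ¬low_ink).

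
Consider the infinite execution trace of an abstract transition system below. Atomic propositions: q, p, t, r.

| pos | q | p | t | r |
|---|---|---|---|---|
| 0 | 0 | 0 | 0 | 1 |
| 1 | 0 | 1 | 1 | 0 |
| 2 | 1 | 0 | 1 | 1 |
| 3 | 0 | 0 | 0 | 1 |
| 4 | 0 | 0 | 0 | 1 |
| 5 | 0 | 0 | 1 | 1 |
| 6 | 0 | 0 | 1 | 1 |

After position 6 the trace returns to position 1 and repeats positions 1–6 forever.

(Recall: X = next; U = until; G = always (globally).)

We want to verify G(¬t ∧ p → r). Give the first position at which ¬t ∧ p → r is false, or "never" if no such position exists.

¬t ∧ p → r holds at every position 0..6, and those are all the positions the trace ever visits, so the invariant G(¬t ∧ p → r) is never violated.

never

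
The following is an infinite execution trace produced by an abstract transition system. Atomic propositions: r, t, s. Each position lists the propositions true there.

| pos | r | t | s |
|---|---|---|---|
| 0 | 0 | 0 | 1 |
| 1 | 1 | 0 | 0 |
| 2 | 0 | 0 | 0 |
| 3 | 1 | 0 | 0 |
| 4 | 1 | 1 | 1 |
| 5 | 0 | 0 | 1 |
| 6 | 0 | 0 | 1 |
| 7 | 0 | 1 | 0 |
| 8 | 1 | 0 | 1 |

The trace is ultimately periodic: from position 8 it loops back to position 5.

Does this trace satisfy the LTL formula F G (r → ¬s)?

Does not hold

G (r → ¬s) is false at every position 0..8, so it never becomes true and F G (r → ¬s) fails.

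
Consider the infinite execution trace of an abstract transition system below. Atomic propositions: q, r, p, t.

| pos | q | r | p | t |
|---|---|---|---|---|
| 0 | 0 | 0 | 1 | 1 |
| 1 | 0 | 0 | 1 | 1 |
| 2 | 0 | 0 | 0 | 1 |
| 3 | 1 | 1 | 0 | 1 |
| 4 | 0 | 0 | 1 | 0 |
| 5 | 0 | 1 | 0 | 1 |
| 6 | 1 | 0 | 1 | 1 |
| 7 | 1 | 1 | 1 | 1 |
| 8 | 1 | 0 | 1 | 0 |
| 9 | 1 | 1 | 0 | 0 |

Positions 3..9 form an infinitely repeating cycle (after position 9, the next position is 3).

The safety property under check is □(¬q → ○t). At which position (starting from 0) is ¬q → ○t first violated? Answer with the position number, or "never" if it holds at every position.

¬q → ○t holds at every position 0..9, and those are all the positions the trace ever visits, so the invariant □(¬q → ○t) is never violated.

never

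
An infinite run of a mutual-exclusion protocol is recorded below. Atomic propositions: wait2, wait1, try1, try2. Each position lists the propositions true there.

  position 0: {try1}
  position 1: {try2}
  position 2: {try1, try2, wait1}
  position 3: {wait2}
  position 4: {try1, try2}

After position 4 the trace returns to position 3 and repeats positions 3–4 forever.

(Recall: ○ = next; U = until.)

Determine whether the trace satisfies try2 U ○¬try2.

Does not hold

Walking from position 0: at position 0, ○¬try2 has not yet held and try2 fails, so try2 U ○¬try2 is false.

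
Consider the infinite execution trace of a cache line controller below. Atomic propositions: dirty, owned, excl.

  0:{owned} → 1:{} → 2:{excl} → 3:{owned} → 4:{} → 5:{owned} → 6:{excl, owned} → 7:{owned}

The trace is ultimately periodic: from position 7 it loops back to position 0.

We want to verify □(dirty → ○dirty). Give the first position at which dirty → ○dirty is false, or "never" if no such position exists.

dirty → ○dirty holds at every position 0..7, and those are all the positions the trace ever visits, so the invariant □(dirty → ○dirty) is never violated.

never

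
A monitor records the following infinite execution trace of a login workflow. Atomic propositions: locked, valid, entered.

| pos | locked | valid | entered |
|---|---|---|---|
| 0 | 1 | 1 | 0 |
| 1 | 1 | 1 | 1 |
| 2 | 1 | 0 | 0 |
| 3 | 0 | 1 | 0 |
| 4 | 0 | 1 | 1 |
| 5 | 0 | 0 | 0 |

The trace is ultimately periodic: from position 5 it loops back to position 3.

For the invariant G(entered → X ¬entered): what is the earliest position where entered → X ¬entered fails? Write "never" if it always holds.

never

entered → X ¬entered holds at every position 0..5, and those are all the positions the trace ever visits, so the invariant G(entered → X ¬entered) is never violated.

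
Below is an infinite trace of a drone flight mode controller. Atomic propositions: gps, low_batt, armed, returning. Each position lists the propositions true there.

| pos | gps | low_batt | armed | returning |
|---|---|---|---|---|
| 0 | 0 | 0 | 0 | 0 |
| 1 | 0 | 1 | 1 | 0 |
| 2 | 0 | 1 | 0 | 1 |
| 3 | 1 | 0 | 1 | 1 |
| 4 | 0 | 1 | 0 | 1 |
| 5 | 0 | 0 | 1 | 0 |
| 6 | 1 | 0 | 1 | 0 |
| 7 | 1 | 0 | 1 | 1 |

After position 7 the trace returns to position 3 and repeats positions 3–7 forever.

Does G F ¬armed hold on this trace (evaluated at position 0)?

F ¬armed holds at every position 0..7, and those are all positions ever visited, so G F ¬armed holds.

Satisfied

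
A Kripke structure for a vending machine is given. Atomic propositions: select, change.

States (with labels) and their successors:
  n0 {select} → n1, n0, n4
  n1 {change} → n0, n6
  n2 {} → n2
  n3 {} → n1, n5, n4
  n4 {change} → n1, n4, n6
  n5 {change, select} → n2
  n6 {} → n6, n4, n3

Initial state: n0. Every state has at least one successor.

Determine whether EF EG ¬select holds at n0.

Satisfied

States satisfying EG ¬select: {n1, n2, n3, n4, n6}.
States satisfying EF EG ¬select: {n0, n1, n2, n3, n4, n5, n6}.
Some path from n0 reaches a state where EG ¬select holds.
n0 ∈ Sat(EF EG ¬select).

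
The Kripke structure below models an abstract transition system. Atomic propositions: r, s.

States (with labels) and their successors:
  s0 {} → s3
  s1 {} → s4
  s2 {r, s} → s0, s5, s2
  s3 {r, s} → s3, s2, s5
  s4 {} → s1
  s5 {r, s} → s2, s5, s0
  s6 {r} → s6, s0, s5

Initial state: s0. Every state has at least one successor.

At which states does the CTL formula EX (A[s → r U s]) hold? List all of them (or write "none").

States satisfying A[s → r U s]: {s0, s2, s3, s5}.
States satisfying EX (A[s → r U s]): {s0, s2, s3, s5, s6}.

{s0, s2, s3, s5, s6}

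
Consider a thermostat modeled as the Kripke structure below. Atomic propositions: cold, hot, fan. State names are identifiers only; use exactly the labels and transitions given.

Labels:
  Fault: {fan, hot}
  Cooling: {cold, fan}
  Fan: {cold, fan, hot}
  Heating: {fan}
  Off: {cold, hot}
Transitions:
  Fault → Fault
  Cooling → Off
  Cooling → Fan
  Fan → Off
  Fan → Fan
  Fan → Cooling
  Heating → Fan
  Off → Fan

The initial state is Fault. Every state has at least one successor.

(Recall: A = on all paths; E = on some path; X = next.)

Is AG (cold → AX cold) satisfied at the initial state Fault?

Yes

States satisfying cold → AX cold: {Fault, Cooling, Fan, Heating, Off}.
States satisfying AG (cold → AX cold): {Fault, Cooling, Fan, Heating, Off}.
Every state reachable from Fault satisfies cold → AX cold.
Fault ∈ Sat(AG (cold → AX cold)).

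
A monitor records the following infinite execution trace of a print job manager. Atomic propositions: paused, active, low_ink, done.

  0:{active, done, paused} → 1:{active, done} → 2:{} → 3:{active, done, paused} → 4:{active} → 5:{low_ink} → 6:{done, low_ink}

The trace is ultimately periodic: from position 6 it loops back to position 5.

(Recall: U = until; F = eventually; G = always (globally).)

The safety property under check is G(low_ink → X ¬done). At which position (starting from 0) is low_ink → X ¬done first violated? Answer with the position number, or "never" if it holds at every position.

Check low_ink → X ¬done at each position in order: 0 ✓, 1 ✓, 2 ✓, 3 ✓, 4 ✓.
At position 5 the labels are {low_ink} and the next position 6 has {done, low_ink}, so low_ink → X ¬done is false there. This is the first violation.

5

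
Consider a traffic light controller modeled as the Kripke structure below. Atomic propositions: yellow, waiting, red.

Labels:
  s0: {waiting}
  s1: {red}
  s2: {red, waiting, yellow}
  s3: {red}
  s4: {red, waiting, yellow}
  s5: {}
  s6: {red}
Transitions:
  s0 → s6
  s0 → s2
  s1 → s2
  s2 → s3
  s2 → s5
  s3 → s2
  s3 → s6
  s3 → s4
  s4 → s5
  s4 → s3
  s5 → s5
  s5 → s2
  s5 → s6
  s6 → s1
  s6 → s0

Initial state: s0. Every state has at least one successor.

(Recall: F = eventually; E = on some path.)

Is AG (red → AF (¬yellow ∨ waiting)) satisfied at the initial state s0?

States satisfying red → AF (¬yellow ∨ waiting): {s0, s1, s2, s3, s4, s5, s6}.
States satisfying AG (red → AF (¬yellow ∨ waiting)): {s0, s1, s2, s3, s4, s5, s6}.
Every state reachable from s0 satisfies red → AF (¬yellow ∨ waiting).
s0 ∈ Sat(AG (red → AF (¬yellow ∨ waiting))).

Satisfied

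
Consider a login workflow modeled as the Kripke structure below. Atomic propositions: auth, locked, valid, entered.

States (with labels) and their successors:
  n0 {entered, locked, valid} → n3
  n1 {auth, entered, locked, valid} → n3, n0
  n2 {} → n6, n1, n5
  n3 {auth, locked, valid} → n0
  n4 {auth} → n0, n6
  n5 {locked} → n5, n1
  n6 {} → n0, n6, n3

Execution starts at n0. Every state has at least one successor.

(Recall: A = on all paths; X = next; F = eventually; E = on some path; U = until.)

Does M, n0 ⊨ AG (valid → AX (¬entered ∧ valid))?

States satisfying valid → AX (¬entered ∧ valid): {n0, n2, n4, n5, n6}.
States satisfying AG (valid → AX (¬entered ∧ valid)): ∅.
n3 is reachable from n0 and violates valid → AX (¬entered ∧ valid), so AG fails at n0.
n0 ∉ Sat(AG (valid → AX (¬entered ∧ valid))).

Does not hold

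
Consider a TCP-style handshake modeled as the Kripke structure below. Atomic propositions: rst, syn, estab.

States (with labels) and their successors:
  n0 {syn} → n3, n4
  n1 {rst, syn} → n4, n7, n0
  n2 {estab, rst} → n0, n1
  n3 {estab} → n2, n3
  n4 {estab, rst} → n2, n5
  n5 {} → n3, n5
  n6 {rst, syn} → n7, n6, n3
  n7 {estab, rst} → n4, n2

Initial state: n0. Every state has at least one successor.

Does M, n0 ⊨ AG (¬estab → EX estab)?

Holds

States satisfying ¬estab → EX estab: {n0, n1, n2, n3, n4, n5, n6, n7}.
States satisfying AG (¬estab → EX estab): {n0, n1, n2, n3, n4, n5, n6, n7}.
Every state reachable from n0 satisfies ¬estab → EX estab.
n0 ∈ Sat(AG (¬estab → EX estab)).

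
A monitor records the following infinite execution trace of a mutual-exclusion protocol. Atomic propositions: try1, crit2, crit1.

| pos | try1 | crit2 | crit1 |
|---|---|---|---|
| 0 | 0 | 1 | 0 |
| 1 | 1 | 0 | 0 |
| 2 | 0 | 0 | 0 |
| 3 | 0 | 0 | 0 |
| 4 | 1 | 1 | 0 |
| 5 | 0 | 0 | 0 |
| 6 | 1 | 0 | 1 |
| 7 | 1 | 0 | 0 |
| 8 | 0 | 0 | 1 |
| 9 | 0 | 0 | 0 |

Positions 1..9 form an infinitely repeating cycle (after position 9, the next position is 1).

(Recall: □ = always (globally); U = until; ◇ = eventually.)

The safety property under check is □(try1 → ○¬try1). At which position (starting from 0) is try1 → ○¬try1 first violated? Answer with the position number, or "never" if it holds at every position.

6

Check try1 → ○¬try1 at each position in order: 0 ✓, 1 ✓, 2 ✓, 3 ✓, 4 ✓, 5 ✓.
At position 6 the labels are {crit1, try1} and the next position 7 has {try1}, so try1 → ○¬try1 is false there. This is the first violation.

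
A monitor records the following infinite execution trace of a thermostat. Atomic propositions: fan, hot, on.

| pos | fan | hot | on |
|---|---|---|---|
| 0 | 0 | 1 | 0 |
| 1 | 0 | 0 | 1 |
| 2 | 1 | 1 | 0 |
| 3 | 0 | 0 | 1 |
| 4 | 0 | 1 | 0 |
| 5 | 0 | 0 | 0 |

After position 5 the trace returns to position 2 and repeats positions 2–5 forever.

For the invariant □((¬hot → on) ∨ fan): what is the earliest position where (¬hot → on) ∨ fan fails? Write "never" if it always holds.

5

Check (¬hot → on) ∨ fan at each position in order: 0 ✓, 1 ✓, 2 ✓, 3 ✓, 4 ✓.
At position 5 the labels are {}, so (¬hot → on) ∨ fan is false there. This is the first violation.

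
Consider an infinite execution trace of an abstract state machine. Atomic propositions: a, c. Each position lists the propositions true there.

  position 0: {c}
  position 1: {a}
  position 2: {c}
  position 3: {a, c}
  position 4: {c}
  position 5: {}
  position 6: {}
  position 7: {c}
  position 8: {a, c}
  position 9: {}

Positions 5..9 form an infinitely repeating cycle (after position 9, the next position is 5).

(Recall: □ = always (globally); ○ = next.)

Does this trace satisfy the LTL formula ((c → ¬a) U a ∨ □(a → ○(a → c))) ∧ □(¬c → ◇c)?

Yes

¬c → ◇c holds at every position 0..9, and those are all positions ever visited, so □(¬c → ◇c) holds.
Positions where ¬c holds: 1, 5, 6, 9.
Check ◇c at each: 1→ok, 5→ok, 6→ok, 9→ok.
At position 0: (c → ¬a) U a ∨ □(a → ○(a → c)) is true; □(¬c → ◇c) is true; so ((c → ¬a) U a ∨ □(a → ○(a → c))) ∧ □(¬c → ◇c) is true.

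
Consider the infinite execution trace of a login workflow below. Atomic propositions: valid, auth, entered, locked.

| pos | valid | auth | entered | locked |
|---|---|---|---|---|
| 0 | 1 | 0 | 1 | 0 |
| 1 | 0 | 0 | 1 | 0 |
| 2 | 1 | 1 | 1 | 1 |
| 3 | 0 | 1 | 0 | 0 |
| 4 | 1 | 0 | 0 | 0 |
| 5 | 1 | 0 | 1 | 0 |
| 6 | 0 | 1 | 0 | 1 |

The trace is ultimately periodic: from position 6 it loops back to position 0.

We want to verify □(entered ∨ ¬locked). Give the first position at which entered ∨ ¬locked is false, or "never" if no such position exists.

6

Check entered ∨ ¬locked at each position in order: 0 ✓, 1 ✓, 2 ✓, 3 ✓, 4 ✓, 5 ✓.
At position 6 the labels are {auth, locked}, so entered ∨ ¬locked is false there. This is the first violation.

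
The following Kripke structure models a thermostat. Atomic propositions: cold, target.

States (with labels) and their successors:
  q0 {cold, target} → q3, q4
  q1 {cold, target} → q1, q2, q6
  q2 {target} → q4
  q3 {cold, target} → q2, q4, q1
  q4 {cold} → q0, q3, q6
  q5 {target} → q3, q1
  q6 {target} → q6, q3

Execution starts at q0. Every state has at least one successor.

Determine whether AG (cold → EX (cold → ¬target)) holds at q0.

Satisfied

States satisfying cold → EX (cold → ¬target): {q0, q1, q2, q3, q4, q5, q6}.
States satisfying AG (cold → EX (cold → ¬target)): {q0, q1, q2, q3, q4, q5, q6}.
Every state reachable from q0 satisfies cold → EX (cold → ¬target).
q0 ∈ Sat(AG (cold → EX (cold → ¬target))).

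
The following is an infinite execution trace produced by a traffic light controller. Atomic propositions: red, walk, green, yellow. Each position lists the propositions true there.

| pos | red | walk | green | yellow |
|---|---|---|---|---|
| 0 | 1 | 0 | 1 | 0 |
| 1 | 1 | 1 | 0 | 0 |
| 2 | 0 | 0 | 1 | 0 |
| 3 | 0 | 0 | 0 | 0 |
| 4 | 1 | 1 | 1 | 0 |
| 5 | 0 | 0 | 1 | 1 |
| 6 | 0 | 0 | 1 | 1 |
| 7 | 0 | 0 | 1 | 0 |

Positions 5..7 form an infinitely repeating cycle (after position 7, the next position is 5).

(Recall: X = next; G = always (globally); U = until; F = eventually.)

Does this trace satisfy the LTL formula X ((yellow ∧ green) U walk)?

The position after 0 is 1; (yellow ∧ green) U walk is true there.

Yes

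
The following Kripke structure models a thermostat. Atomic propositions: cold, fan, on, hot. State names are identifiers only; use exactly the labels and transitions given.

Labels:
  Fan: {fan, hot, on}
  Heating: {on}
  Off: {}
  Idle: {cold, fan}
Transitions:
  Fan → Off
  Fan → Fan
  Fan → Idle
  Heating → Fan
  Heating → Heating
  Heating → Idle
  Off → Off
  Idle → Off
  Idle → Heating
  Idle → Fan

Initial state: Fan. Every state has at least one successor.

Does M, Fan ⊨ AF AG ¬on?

States satisfying AG ¬on: {Off}.
States satisfying AF AG ¬on: {Off}.
There is a path from Fan along which AG ¬on never holds.
Fan ∉ Sat(AF AG ¬on).

Violated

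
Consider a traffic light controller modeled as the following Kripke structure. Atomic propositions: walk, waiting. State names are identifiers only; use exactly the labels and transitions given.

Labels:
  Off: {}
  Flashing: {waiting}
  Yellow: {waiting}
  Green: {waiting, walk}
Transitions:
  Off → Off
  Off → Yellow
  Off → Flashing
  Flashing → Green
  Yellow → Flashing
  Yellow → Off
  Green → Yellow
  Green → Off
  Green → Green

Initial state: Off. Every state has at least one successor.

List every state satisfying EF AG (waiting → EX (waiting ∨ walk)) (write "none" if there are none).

{Off, Flashing, Yellow, Green}

States satisfying AG (waiting → EX (waiting ∨ walk)): {Off, Flashing, Yellow, Green}.
States satisfying EF AG (waiting → EX (waiting ∨ walk)): {Off, Flashing, Yellow, Green}.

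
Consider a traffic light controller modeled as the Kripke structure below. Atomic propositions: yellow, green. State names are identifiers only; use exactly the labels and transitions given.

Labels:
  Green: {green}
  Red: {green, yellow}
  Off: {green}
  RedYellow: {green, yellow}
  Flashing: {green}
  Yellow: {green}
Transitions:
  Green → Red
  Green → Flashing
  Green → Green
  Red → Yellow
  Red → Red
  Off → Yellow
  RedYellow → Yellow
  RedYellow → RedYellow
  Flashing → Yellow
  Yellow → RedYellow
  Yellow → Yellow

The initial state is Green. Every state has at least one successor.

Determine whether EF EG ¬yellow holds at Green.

Satisfied

States satisfying EG ¬yellow: {Green, Off, Flashing, Yellow}.
States satisfying EF EG ¬yellow: {Green, Red, Off, RedYellow, Flashing, Yellow}.
Some path from Green reaches a state where EG ¬yellow holds.
Green ∈ Sat(EF EG ¬yellow).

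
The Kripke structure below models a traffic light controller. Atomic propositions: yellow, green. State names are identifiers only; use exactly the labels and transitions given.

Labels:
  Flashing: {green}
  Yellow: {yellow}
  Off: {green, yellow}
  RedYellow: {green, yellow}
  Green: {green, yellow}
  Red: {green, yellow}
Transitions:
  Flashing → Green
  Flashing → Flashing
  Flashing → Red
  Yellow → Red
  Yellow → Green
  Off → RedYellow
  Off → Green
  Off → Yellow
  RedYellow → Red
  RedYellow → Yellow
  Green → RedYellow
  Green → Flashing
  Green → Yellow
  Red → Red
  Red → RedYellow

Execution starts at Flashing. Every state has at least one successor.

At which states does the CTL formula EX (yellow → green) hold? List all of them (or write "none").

States satisfying yellow → green: {Flashing, Off, RedYellow, Green, Red}.
States satisfying EX (yellow → green): {Flashing, Yellow, Off, RedYellow, Green, Red}.

{Flashing, Yellow, Off, RedYellow, Green, Red}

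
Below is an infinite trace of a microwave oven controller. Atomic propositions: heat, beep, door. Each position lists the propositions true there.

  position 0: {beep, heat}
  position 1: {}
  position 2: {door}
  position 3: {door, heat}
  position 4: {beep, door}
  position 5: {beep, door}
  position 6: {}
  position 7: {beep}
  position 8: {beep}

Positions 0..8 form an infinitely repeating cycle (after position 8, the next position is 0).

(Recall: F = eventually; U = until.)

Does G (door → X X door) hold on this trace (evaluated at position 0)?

Does not hold

door → X X door must hold at every position from 0 onward. It fails at position 4, so G (door → X X door) is false.
Positions where door holds: 2, 3, 4, 5.
Check X X door at each: 2→ok, 3→ok, 4→fails, 5→fails.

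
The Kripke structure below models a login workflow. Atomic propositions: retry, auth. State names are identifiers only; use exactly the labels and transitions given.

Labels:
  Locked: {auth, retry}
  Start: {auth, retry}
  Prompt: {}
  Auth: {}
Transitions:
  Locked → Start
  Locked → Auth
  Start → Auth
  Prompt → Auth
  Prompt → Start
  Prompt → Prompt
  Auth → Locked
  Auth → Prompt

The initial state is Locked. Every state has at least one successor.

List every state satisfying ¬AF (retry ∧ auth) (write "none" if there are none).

States satisfying retry ∧ auth: {Locked, Start}.
States satisfying AF (retry ∧ auth): {Locked, Start}.
States satisfying ¬AF (retry ∧ auth): {Prompt, Auth}.

{Prompt, Auth}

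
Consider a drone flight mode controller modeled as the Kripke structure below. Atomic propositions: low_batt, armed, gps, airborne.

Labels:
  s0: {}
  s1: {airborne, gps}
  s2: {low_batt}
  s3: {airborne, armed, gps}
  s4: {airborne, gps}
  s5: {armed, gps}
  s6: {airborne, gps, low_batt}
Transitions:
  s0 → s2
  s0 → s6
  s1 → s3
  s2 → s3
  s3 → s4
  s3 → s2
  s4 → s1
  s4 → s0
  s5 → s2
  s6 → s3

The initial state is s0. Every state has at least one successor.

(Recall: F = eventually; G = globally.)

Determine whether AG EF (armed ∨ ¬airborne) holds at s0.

States satisfying EF (armed ∨ ¬airborne): {s0, s1, s2, s3, s4, s5, s6}.
States satisfying AG EF (armed ∨ ¬airborne): {s0, s1, s2, s3, s4, s5, s6}.
Every state reachable from s0 satisfies EF (armed ∨ ¬airborne).
s0 ∈ Sat(AG EF (armed ∨ ¬airborne)).

Yes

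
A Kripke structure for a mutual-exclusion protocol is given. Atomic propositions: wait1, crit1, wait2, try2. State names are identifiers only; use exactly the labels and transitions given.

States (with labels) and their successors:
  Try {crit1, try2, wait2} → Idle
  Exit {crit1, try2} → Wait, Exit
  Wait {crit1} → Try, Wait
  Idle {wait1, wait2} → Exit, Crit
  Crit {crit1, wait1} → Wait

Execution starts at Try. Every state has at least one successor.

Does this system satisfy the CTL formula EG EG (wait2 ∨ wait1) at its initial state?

States satisfying EG (wait2 ∨ wait1): ∅.
States satisfying EG EG (wait2 ∨ wait1): ∅.
No suitable path/successor from Try witnesses the formula.
Try ∉ Sat(EG EG (wait2 ∨ wait1)).

No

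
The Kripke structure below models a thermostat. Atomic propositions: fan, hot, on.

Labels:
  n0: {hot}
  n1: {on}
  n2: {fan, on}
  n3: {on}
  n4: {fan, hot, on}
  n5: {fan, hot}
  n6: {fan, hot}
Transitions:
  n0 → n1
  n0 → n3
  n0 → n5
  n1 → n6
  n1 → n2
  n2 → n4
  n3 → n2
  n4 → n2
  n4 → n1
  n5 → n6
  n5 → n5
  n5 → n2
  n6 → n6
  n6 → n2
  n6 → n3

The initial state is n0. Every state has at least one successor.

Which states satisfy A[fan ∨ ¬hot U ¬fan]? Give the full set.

{n0, n1, n3}

States satisfying fan ∨ ¬hot: {n1, n2, n3, n4, n5, n6}.
States satisfying ¬fan: {n0, n1, n3}.
States satisfying A[fan ∨ ¬hot U ¬fan]: {n0, n1, n3}.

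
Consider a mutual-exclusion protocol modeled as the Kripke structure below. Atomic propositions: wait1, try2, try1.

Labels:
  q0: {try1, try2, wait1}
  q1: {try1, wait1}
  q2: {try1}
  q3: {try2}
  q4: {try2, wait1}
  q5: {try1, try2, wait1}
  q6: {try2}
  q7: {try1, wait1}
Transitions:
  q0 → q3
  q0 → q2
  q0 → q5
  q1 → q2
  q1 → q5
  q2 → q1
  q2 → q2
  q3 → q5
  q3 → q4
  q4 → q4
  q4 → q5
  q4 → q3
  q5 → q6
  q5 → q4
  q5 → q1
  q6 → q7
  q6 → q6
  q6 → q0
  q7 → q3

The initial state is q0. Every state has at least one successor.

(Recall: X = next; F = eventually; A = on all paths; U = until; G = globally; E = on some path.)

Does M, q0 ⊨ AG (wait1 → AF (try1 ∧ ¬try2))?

States satisfying wait1 → AF (try1 ∧ ¬try2): {q1, q2, q3, q6, q7}.
States satisfying AG (wait1 → AF (try1 ∧ ¬try2)): ∅.
q0 is reachable from q0 and violates wait1 → AF (try1 ∧ ¬try2), so AG fails at q0.
q0 ∉ Sat(AG (wait1 → AF (try1 ∧ ¬try2))).

No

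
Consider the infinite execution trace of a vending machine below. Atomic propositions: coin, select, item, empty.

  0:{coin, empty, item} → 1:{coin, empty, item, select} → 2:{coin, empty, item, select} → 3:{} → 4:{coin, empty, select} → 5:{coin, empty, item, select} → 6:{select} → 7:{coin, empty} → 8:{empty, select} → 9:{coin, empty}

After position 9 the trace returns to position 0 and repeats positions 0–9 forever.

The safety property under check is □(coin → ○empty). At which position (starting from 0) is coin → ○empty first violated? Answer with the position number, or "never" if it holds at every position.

2

Check coin → ○empty at each position in order: 0 ✓, 1 ✓.
At position 2 the labels are {coin, empty, item, select} and the next position 3 has {}, so coin → ○empty is false there. This is the first violation.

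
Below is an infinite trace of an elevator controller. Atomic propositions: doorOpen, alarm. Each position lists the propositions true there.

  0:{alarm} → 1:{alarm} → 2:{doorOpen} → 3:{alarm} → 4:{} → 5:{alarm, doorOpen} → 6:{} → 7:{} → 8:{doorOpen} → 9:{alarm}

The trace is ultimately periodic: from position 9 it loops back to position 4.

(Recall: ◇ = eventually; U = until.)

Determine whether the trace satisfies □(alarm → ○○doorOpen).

Does not hold

alarm → ○○doorOpen must hold at every position from 0 onward. It fails at position 1, so □(alarm → ○○doorOpen) is false.
Positions where alarm holds: 0, 1, 3, 5, 9.
Check ○○doorOpen at each: 0→ok, 1→fails, 3→ok, 5→fails, 9→ok.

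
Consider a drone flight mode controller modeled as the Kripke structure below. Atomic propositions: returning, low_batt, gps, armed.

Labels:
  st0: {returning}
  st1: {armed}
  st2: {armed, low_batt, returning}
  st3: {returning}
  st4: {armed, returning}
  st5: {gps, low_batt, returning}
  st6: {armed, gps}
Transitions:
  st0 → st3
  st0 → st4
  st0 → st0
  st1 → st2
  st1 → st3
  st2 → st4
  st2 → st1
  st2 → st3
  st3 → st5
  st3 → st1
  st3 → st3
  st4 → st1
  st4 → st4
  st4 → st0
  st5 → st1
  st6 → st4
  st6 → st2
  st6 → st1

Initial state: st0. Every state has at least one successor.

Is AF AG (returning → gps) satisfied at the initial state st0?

States satisfying AG (returning → gps): ∅.
States satisfying AF AG (returning → gps): ∅.
There is a path from st0 along which AG (returning → gps) never holds.
st0 ∉ Sat(AF AG (returning → gps)).

No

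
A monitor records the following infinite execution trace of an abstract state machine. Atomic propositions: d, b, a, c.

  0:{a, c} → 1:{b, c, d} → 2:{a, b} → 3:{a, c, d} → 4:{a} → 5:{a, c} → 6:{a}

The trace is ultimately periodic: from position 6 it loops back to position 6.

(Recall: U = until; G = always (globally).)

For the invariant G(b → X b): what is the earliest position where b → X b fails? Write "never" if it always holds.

Check b → X b at each position in order: 0 ✓, 1 ✓.
At position 2 the labels are {a, b} and the next position 3 has {a, c, d}, so b → X b is false there. This is the first violation.

2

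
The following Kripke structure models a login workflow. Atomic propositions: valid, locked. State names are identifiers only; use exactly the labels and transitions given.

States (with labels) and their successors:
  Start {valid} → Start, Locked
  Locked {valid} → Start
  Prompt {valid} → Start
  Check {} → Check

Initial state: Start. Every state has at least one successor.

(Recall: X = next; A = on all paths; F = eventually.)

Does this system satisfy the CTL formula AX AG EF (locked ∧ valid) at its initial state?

No

States satisfying AG EF (locked ∧ valid): ∅.
States satisfying AX AG EF (locked ∧ valid): ∅.
Start ∉ Sat(AX AG EF (locked ∧ valid)).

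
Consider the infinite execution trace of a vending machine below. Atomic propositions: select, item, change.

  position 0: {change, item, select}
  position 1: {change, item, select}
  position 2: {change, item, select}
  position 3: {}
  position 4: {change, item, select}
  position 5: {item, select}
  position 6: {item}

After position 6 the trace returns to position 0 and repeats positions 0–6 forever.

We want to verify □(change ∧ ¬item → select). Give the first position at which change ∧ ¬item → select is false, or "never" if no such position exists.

never

change ∧ ¬item → select holds at every position 0..6, and those are all the positions the trace ever visits, so the invariant □(change ∧ ¬item → select) is never violated.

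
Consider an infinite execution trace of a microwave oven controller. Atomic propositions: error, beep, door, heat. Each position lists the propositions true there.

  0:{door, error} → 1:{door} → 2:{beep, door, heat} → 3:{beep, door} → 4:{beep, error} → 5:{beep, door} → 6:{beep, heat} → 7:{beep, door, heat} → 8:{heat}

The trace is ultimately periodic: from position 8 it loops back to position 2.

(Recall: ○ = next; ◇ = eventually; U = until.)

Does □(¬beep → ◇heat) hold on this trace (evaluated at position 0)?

¬beep → ◇heat holds at every position 0..8, and those are all positions ever visited, so □(¬beep → ◇heat) holds.
Positions where ¬beep holds: 0, 1, 8.
Check ◇heat at each: 0→ok, 1→ok, 8→ok.

Yes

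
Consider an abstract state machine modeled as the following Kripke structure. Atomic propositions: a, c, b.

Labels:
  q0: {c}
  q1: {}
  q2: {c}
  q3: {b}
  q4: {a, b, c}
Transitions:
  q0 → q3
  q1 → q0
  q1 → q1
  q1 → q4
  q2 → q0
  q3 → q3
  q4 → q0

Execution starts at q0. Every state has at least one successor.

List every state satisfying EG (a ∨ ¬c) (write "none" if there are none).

States satisfying a ∨ ¬c: {q1, q3, q4}.
States satisfying EG (a ∨ ¬c): {q1, q3}.

{q1, q3}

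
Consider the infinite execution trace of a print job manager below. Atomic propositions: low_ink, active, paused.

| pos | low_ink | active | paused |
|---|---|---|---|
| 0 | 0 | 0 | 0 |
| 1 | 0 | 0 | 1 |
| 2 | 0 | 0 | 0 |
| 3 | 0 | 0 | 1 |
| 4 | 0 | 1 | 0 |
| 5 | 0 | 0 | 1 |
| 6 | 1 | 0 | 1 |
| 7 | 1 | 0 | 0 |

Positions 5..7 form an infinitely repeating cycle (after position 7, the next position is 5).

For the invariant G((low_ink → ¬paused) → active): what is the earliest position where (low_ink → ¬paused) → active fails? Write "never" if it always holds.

At position 0 the labels are {}, so (low_ink → ¬paused) → active is false there. This is the first violation.

0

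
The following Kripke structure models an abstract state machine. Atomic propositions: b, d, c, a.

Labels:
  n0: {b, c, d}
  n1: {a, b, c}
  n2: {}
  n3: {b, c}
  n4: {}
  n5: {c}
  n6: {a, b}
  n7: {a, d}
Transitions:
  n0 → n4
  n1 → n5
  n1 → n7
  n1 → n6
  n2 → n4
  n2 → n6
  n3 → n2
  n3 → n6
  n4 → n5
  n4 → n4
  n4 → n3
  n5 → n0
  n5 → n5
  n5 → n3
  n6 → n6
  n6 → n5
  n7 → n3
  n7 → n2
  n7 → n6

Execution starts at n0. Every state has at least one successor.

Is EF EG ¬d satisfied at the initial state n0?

Yes

States satisfying EG ¬d: {n1, n2, n3, n4, n5, n6}.
States satisfying EF EG ¬d: {n0, n1, n2, n3, n4, n5, n6, n7}.
Some path from n0 reaches a state where EG ¬d holds.
n0 ∈ Sat(EF EG ¬d).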